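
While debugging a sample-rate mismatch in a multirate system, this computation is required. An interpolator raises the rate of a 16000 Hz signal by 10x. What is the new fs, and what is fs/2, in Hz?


Step 1 — output sample rate after interpolation by L:
fs_out = L * fs_in = 10 * 16000 = 160000 Hz

Step 2 — Nyquist frequency of the output stream:
f_Nyq = fs_out / 2 = 160000 / 2 = 80000.0 Hz

fs_out = 160000 Hz; f_Nyquist = 80000.0 Hz


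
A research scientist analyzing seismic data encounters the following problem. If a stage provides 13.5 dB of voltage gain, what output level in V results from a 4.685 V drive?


Output voltage from dB gain:
V_out = V_in * 10^(gain_dB / 20)
      = 4.685 * 10^(13.5 / 20)
      = 4.685 * 4.731513
      = 22.1671 V

22.1671 V


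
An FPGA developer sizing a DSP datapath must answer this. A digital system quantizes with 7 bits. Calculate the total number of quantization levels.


Number of quantization levels = 2^N
= 2^7
= 128

128


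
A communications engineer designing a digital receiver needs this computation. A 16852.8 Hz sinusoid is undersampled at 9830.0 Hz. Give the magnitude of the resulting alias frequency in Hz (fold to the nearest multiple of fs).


Compute the nearest integer multiple of fs to the signal:
n = round(16852.8 / 9830.0) = 2
f_alias = |16852.8 - 2 * 9830.0|
        = |16852.8 - 19660.0|
        = 2807.2 Hz

2807.2


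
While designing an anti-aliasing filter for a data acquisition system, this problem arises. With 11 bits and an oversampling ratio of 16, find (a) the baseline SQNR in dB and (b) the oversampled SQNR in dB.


Step 1 — baseline SQNR at Nyquist:
SQNR_base = 6.02*N + 1.76
          = 6.02*11 + 1.76
          = 67.98 dB

Step 2 — oversampling processing gain:
G = 10*log10(OSR) = 10*log10(16) = 12.04 dB

Step 3 — total:
SQNR_total = 67.98 + 12.04 = 80.02 dB

Base SQNR = 67.98 dB; oversampled SQNR = 80.02 dB


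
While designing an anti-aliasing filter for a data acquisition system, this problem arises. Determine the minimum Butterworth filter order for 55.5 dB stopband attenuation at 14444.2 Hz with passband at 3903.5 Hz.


Butterworth filter order formula:
n = log10(10^(A/10) - 1) / (2 * log10(f_stop/f_pass))
10^(55.5/10) - 1 = 354812.3892
f_stop/f_pass = 14444.2 / 3903.5 = 3.7003
n = 4.8835 -> ceil = 5

5


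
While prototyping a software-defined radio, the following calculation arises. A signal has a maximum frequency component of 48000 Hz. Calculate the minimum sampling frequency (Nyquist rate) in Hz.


The Nyquist rate is twice the maximum frequency component.
fs_min = 2 * fmax
      = 2 * 48000
      = 96000 Hz

96000


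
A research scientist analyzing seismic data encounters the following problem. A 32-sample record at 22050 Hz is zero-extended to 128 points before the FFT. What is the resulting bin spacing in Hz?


Frequency resolution after zero-padding:
N_padded = 32 * 4 = 128
df = fs / N_padded
   = 22050 / 128
   = 172.2656 Hz

172.2656 Hz


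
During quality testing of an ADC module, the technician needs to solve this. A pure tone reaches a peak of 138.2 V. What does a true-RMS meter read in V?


RMS voltage for a sinusoidal waveform:
V_rms = V_peak / sqrt(2)
      = 138.2 / 1.414214
      = 97.722 V

97.722 V


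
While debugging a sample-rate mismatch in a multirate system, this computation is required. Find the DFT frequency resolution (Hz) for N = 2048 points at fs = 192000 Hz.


DFT frequency resolution:
df = fs / N
   = 192000 / 2048
   = 93.75 Hz

93.75 Hz


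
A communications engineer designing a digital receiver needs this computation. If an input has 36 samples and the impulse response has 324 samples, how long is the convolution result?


Linear convolution output length:
L = N + M - 1
  = 36 + 324 - 1
  = 359 samples

359


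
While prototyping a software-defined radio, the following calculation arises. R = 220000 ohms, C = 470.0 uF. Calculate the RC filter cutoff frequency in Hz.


Cutoff frequency of a first-order RC filter:
fc = 1 / (2 * pi * R * C)
C = 470.0 uF = 0.00047 F
fc = 1 / (2 * pi * 220000 * 0.00047)
   = 1 / 649.68136076237
   = 0.001539 Hz

0.001539 Hz


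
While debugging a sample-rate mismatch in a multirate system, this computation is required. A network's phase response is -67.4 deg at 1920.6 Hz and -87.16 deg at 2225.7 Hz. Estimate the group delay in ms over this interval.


Group delay from phase difference:
tau = -d(phi)/d(omega)
d(phi) = -19.76 deg = -0.344877 rad
d(omega) = 2*pi*(2225.7 - 1920.6) = 1916.9998 rad/s
tau = -(-0.344877) / 1916.9998
    = 0.1799 ms

0.1799 ms


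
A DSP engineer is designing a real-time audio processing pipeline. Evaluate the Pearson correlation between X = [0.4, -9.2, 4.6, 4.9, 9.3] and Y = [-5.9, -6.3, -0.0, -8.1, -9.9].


Pearson correlation coefficient (population):
r = cov(X,Y) / (std(X) * std(Y))
Mean X = 2.0, Mean Y = -6.04
Cov(X,Y) = -3.152
Std(X) = 6.268333, Std(Y) = 3.338023
r = -0.1506

-0.1506


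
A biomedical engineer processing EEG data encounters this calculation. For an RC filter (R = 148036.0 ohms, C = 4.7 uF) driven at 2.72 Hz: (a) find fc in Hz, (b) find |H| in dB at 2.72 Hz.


Step 1 — cutoff frequency:
fc = 1 / (2*pi*R*C)
C = 4.7 uF = 4.7e-06 F
fc = 1 / (2*pi*148036.0*4.7e-06)
   = 0.228747 Hz

Step 2 — magnitude at f = 2.72 Hz:
|H(f)| = 1 / sqrt(1 + (f/fc)^2)
f/fc = 2.72 / 0.228747 = 11.890866
|H| = 1 / sqrt(1 + 141.392694) = 0.0838023
|H|_dB = 20*log10(0.0838023) = -21.53 dB

fc = 0.228747 Hz; |H(2.72 Hz)| = -21.53 dB


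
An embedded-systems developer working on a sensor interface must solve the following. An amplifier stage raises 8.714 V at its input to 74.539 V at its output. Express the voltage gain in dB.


Voltage gain in dB:
G = 20 * log10(Vout / Vin)
  = 20 * log10(74.539 / 8.714)
  = 20 * log10(8.553936)
  = 20 * 0.932166
  = 18.64 dB

18.64 dB


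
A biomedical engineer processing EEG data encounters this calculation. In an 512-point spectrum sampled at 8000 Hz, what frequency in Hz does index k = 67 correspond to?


Frequency of DFT bin k:
f_k = k * fs / N
    = 67 * 8000 / 512
    = 536000 / 512
    = 1046.875 Hz

1046.875 Hz


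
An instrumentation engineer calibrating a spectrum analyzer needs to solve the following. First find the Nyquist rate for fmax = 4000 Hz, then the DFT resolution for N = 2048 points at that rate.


Step 1 — Nyquist sampling rate:
fs = 2 * fmax = 2 * 4000 = 8000 Hz

Step 2 — DFT bin spacing:
df = fs / N = 8000 / 2048 = 3.9062 Hz

3.9062 Hz


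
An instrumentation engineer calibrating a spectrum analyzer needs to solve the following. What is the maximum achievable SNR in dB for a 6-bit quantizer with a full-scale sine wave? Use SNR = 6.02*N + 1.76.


Theoretical SNR for a full-scale sinusoid:
SNR = 6.02 * N + 1.76
    = 6.02 * 6 + 1.76
    = 36.12 + 1.76
    = 37.88 dB

37.88 dB


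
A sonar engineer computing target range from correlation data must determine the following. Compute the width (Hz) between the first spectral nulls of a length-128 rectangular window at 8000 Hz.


Main lobe width for a rectangular window:
Width = 2 * fs / N
      = 2 * 8000 / 128
      = 16000 / 128
      = 125.0 Hz

125.0 Hz


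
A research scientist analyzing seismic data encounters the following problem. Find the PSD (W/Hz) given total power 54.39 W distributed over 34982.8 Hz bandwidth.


Power spectral density:
PSD = P / BW
    = 54.39 / 34982.8
    = 0.00155476 W/Hz

0.00155476 W/Hz


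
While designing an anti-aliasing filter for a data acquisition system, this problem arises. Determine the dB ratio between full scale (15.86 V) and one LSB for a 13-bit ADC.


Dynamic range from full-scale to LSB:
V_min = V_max / 2^bits = 15.86 / 2^13
DR = 20 * log10(V_max / V_min)
   = 20 * log10(2^13)
   = 20 * 13 * log10(2)
   = 78.27 dB

78.27 dB


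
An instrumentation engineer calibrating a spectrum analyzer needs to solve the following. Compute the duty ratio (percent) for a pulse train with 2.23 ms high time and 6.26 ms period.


Duty cycle as a percentage:
DC = (t_on / T) * 100
   = (2.23 / 6.26) * 100
   = 0.35623 * 100
   = 35.62 %

35.62 %


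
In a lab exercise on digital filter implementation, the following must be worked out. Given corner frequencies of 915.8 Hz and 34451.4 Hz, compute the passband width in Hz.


Bandwidth is the difference of -3dB frequencies:
BW = f_high - f_low
   = 34451.4 - 915.8
   = 33535.6 Hz

33535.6 Hz


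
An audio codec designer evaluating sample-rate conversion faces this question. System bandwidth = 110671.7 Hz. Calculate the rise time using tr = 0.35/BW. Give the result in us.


Rise time from bandwidth relationship:
tr = 0.35 / BW
   = 0.35 / 110671.7
   = 3.162506766e-06 s
   = 3.1625 us

3.1625 us


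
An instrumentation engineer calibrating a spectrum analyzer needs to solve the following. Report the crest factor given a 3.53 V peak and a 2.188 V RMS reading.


Crest factor is the ratio of peak to RMS:
CF = V_peak / V_rms
   = 3.53 / 2.188
   = 1.6133

1.6133


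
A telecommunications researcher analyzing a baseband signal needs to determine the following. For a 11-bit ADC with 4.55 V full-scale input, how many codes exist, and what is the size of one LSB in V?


Step 1 — number of quantization levels:
L = 2^N = 2^11 = 2048

Step 2 — LSB step size:
delta = Vfs / L
      = 4.55 / 2048
      = 0.00222168 V

Levels = 2048; step size = 0.00222168 V


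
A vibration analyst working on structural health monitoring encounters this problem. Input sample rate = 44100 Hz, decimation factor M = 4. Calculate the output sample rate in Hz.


Decimation reduces the sample rate:
fs_out = fs_in / M
       = 44100 / 4
       = 11025.0 Hz

11025.0 Hz


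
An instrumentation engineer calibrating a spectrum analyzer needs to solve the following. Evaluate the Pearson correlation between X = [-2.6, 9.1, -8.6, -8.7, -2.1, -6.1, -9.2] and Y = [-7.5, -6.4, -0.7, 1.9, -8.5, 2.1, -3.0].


Pearson correlation coefficient (population):
r = cov(X,Y) / (std(X) * std(Y))
Mean X = -4.0286, Mean Y = -3.1571
Cov(X,Y) = -15.091633
Std(X) = 5.998503, Std(Y) = 4.091754
r = -0.6149

-0.6149


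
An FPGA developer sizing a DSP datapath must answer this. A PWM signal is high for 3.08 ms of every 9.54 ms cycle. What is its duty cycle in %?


Duty cycle as a percentage:
DC = (t_on / T) * 100
   = (3.08 / 9.54) * 100
   = 0.322851 * 100
   = 32.29 %

32.29 %


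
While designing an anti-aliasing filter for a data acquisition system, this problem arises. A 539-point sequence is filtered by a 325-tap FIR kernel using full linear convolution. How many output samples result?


Linear convolution output length:
L = N + M - 1
  = 539 + 325 - 1
  = 863 samples

863


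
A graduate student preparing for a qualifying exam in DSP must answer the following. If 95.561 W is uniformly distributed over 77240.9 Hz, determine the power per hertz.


Power spectral density:
PSD = P / BW
    = 95.561 / 77240.9
    = 0.00123718 W/Hz

0.00123718 W/Hz


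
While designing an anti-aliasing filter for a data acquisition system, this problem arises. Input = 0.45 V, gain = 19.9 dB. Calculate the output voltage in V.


Output voltage from dB gain:
V_out = V_in * 10^(gain_dB / 20)
      = 0.45 * 10^(19.9 / 20)
      = 0.45 * 9.885531
      = 4.4485 V

4.4485 V


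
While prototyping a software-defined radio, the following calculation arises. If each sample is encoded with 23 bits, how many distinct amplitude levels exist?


Number of quantization levels = 2^N
= 2^23
= 8388608

8388608


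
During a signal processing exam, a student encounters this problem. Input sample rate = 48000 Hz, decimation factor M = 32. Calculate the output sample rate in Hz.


Decimation reduces the sample rate:
fs_out = fs_in / M
       = 48000 / 32
       = 1500.0 Hz

1500.0 Hz


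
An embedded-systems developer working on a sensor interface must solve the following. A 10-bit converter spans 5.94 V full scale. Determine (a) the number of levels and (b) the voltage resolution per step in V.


Step 1 — number of quantization levels:
L = 2^N = 2^10 = 1024

Step 2 — LSB step size:
delta = Vfs / L
      = 5.94 / 1024
      = 0.00580078 V

Levels = 1024; step size = 0.00580078 V


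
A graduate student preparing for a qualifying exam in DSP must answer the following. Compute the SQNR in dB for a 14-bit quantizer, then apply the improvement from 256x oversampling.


Step 1 — baseline SQNR at Nyquist:
SQNR_base = 6.02*N + 1.76
          = 6.02*14 + 1.76
          = 86.04 dB

Step 2 — oversampling processing gain:
G = 10*log10(OSR) = 10*log10(256) = 24.08 dB

Step 3 — total:
SQNR_total = 86.04 + 24.08 = 110.12 dB

Base SQNR = 86.04 dB; oversampled SQNR = 110.12 dB


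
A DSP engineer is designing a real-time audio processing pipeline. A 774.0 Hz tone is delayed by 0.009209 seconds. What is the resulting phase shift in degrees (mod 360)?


Phase shift from frequency and time delay:
phi = 360 * f * t_delay
    = 360 * 774.0 * 0.009209
    = 2566.0 degrees
    mod 360 = 46.0 degrees

46.0 degrees


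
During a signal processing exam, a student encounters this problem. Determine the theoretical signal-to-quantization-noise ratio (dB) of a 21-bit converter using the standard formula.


Theoretical SNR for a full-scale sinusoid:
SNR = 6.02 * N + 1.76
    = 6.02 * 21 + 1.76
    = 126.42 + 1.76
    = 128.18 dB

128.18 dB


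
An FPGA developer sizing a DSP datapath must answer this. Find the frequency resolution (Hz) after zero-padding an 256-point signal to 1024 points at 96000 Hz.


Frequency resolution after zero-padding:
N_padded = 256 * 4 = 1024
df = fs / N_padded
   = 96000 / 1024
   = 93.75 Hz

93.75 Hz


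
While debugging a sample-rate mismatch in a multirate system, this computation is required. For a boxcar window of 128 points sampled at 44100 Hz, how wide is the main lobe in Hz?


Main lobe width for a rectangular window:
Width = 2 * fs / N
      = 2 * 44100 / 128
      = 88200 / 128
      = 689.062 Hz

689.062 Hz


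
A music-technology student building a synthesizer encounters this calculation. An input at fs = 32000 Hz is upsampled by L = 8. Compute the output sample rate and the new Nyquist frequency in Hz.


Step 1 — output sample rate after interpolation by L:
fs_out = L * fs_in = 8 * 32000 = 256000 Hz

Step 2 — Nyquist frequency of the output stream:
f_Nyq = fs_out / 2 = 256000 / 2 = 128000.0 Hz

fs_out = 256000 Hz; f_Nyquist = 128000.0 Hz


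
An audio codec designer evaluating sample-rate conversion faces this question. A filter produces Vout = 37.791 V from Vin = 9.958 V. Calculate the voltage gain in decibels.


Voltage gain in dB:
G = 20 * log10(Vout / Vin)
  = 20 * log10(37.791 / 9.958)
  = 20 * log10(3.795039)
  = 20 * 0.579216
  = 11.58 dB

11.58 dB


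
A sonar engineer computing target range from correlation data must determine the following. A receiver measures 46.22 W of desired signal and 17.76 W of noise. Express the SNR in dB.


SNR in decibels:
SNR = 10 * log10(Ps / Pn)
    = 10 * log10(46.22 / 17.76)
    = 10 * log10(2.6025)
    = 10 * 0.4154
    = 4.15 dB

4.15 dB


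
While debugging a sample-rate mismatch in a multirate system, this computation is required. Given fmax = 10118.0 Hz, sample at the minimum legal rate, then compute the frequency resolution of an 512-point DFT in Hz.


Step 1 — Nyquist sampling rate:
fs = 2 * fmax = 2 * 10118.0 = 20236.0 Hz

Step 2 — DFT bin spacing:
df = fs / N = 20236.0 / 512 = 39.5234 Hz

39.5234 Hz


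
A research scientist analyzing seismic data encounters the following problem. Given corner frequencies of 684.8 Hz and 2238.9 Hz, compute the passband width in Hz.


Bandwidth is the difference of -3dB frequencies:
BW = f_high - f_low
   = 2238.9 - 684.8
   = 1554.1 Hz

1554.1 Hz


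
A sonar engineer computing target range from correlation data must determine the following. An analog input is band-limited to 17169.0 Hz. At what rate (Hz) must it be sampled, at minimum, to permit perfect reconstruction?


The Nyquist rate is twice the maximum frequency component.
fs_min = 2 * fmax
      = 2 * 17169.0
      = 34338.0 Hz

34338.0


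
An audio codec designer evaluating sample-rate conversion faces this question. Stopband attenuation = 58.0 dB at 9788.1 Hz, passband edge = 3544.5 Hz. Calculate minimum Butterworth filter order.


Butterworth filter order formula:
n = log10(10^(A/10) - 1) / (2 * log10(f_stop/f_pass))
10^(58.0/10) - 1 = 630956.3445
f_stop/f_pass = 9788.1 / 3544.5 = 2.7615
n = 6.5738 -> ceil = 7

7


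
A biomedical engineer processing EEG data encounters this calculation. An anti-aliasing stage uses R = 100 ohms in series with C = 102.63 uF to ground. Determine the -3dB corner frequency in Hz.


Cutoff frequency of a first-order RC filter:
fc = 1 / (2 * pi * R * C)
C = 102.63 uF = 0.00010263 F
fc = 1 / (2 * pi * 100 * 0.00010263)
   = 1 / 0.064484330807584
   = 15.507643 Hz

15.507643 Hz


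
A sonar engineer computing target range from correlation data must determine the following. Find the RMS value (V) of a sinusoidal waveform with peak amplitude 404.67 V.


RMS voltage for a sinusoidal waveform:
V_rms = V_peak / sqrt(2)
      = 404.67 / 1.414214
      = 286.145 V

286.145 V


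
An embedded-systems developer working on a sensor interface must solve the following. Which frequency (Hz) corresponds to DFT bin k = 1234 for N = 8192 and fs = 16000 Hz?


Frequency of DFT bin k:
f_k = k * fs / N
    = 1234 * 16000 / 8192
    = 19744000 / 8192
    = 2410.156 Hz

2410.156 Hz


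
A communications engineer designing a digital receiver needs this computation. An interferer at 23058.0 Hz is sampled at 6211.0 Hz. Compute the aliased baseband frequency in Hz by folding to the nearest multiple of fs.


Compute the nearest integer multiple of fs to the signal:
n = round(23058.0 / 6211.0) = 4
f_alias = |23058.0 - 4 * 6211.0|
        = |23058.0 - 24844.0|
        = 1786.0 Hz

1786.0


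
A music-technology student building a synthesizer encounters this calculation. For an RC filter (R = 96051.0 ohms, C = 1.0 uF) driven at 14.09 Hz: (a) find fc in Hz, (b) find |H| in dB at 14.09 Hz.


Step 1 — cutoff frequency:
fc = 1 / (2*pi*R*C)
C = 1.0 uF = 1e-06 F
fc = 1 / (2*pi*96051.0*1e-06)
   = 1.65698 Hz

Step 2 — magnitude at f = 14.09 Hz:
|H(f)| = 1 / sqrt(1 + (f/fc)^2)
f/fc = 14.09 / 1.65698 = 8.503422
|H| = 1 / sqrt(1 + 72.308186) = 0.1167949
|H|_dB = 20*log10(0.1167949) = -18.65 dB

fc = 1.65698 Hz; |H(14.09 Hz)| = -18.65 dB


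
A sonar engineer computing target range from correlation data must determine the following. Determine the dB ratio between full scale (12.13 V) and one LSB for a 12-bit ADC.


Dynamic range from full-scale to LSB:
V_min = V_max / 2^bits = 12.13 / 2^12
DR = 20 * log10(V_max / V_min)
   = 20 * log10(2^12)
   = 20 * 12 * log10(2)
   = 72.25 dB

72.25 dB


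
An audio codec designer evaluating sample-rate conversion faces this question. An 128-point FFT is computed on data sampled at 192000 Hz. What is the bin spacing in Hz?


DFT frequency resolution:
df = fs / N
   = 192000 / 128
   = 1500.0 Hz

1500.0 Hz


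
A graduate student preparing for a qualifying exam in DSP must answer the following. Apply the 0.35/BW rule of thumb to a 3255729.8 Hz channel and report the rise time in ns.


Rise time from bandwidth relationship:
tr = 0.35 / BW
   = 0.35 / 3255729.8
   = 1.075027786e-07 s
   = 107.5028 ns

107.5028 ns


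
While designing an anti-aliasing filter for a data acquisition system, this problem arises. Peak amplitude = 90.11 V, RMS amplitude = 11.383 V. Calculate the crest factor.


Crest factor is the ratio of peak to RMS:
CF = V_peak / V_rms
   = 90.11 / 11.383
   = 7.9162

7.9162


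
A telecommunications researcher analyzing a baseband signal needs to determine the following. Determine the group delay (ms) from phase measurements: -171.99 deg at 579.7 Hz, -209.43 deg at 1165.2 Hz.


Group delay from phase difference:
tau = -d(phi)/d(omega)
d(phi) = -37.44 deg = -0.653451 rad
d(omega) = 2*pi*(1165.2 - 579.7) = 3678.805 rad/s
tau = -(-0.653451) / 3678.805
    = 0.1776 ms

0.1776 ms


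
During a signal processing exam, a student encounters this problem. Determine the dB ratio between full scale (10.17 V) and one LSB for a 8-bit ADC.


Dynamic range from full-scale to LSB:
V_min = V_max / 2^bits = 10.17 / 2^8
DR = 20 * log10(V_max / V_min)
   = 20 * log10(2^8)
   = 20 * 8 * log10(2)
   = 48.16 dB

48.16 dB


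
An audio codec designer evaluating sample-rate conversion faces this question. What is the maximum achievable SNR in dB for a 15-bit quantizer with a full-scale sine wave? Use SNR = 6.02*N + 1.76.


Theoretical SNR for a full-scale sinusoid:
SNR = 6.02 * N + 1.76
    = 6.02 * 15 + 1.76
    = 90.3 + 1.76
    = 92.06 dB

92.06 dB


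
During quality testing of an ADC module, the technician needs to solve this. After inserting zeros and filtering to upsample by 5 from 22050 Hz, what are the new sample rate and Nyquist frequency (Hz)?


Step 1 — output sample rate after interpolation by L:
fs_out = L * fs_in = 5 * 22050 = 110250 Hz

Step 2 — Nyquist frequency of the output stream:
f_Nyq = fs_out / 2 = 110250 / 2 = 55125.0 Hz

fs_out = 110250 Hz; f_Nyquist = 55125.0 Hz


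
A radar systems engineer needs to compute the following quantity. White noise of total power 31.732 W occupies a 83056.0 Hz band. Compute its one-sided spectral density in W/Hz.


Power spectral density:
PSD = P / BW
    = 31.732 / 83056.0
    = 0.00038206 W/Hz

0.00038206 W/Hz


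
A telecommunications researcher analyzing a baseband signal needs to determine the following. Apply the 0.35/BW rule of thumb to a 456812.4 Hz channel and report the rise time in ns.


Rise time from bandwidth relationship:
tr = 0.35 / BW
   = 0.35 / 456812.4
   = 7.661788515e-07 s
   = 766.1789 ns

766.1789 ns


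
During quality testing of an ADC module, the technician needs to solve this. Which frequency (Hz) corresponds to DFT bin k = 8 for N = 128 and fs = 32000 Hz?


Frequency of DFT bin k:
f_k = k * fs / N
    = 8 * 32000 / 128
    = 256000 / 128
    = 2000.0 Hz

2000.0 Hz


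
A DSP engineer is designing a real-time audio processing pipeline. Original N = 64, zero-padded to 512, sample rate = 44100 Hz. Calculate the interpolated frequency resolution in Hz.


Frequency resolution after zero-padding:
N_padded = 64 * 8 = 512
df = fs / N_padded
   = 44100 / 512
   = 86.1328 Hz

86.1328 Hz


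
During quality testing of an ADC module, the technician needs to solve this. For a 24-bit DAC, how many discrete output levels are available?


Number of quantization levels = 2^N
= 2^24
= 16777216

16777216


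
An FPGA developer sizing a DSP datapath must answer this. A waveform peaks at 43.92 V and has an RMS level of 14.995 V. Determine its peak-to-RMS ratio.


Crest factor is the ratio of peak to RMS:
CF = V_peak / V_rms
   = 43.92 / 14.995
   = 2.929

2.929


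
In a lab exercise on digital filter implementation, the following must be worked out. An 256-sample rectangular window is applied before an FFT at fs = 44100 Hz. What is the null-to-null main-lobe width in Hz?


Main lobe width for a rectangular window:
Width = 2 * fs / N
      = 2 * 44100 / 256
      = 88200 / 256
      = 344.531 Hz

344.531 Hz


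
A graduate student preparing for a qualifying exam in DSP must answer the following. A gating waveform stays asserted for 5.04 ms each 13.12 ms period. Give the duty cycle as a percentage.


Duty cycle as a percentage:
DC = (t_on / T) * 100
   = (5.04 / 13.12) * 100
   = 0.384146 * 100
   = 38.41 %

38.41 %


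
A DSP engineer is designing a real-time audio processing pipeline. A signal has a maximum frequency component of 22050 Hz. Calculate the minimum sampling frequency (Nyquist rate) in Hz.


The Nyquist rate is twice the maximum frequency component.
fs_min = 2 * fmax
      = 2 * 22050
      = 44100 Hz

44100


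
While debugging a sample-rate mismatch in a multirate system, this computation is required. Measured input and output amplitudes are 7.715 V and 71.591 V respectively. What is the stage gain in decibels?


Voltage gain in dB:
G = 20 * log10(Vout / Vin)
  = 20 * log10(71.591 / 7.715)
  = 20 * log10(9.279456)
  = 20 * 0.967522
  = 19.35 dB

19.35 dB


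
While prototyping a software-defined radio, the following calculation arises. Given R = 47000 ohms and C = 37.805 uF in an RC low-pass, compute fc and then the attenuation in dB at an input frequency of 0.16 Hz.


Step 1 — cutoff frequency:
fc = 1 / (2*pi*R*C)
C = 37.805 uF = 3.7805e-05 F
fc = 1 / (2*pi*47000*3.7805e-05)
   = 0.0895722 Hz

Step 2 — magnitude at f = 0.16 Hz:
|H(f)| = 1 / sqrt(1 + (f/fc)^2)
f/fc = 0.16 / 0.0895722 = 1.786269
|H| = 1 / sqrt(1 + 3.190757) = 0.4884878
|H|_dB = 20*log10(0.4884878) = -6.22 dB

fc = 0.0895722 Hz; |H(0.16 Hz)| = -6.22 dB


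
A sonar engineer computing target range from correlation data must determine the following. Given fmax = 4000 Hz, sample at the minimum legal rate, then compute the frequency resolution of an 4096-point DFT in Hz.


Step 1 — Nyquist sampling rate:
fs = 2 * fmax = 2 * 4000 = 8000 Hz

Step 2 — DFT bin spacing:
df = fs / N = 8000 / 4096 = 1.9531 Hz

1.9531 Hz


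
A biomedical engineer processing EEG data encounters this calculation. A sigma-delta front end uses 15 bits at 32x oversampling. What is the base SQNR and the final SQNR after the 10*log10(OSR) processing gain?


Step 1 — baseline SQNR at Nyquist:
SQNR_base = 6.02*N + 1.76
          = 6.02*15 + 1.76
          = 92.06 dB

Step 2 — oversampling processing gain:
G = 10*log10(OSR) = 10*log10(32) = 15.05 dB

Step 3 — total:
SQNR_total = 92.06 + 15.05 = 107.11 dB

Base SQNR = 92.06 dB; oversampled SQNR = 107.11 dB


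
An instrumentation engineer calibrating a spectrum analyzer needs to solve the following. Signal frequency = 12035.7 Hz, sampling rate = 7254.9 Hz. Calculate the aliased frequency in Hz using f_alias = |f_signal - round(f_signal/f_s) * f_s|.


Compute the nearest integer multiple of fs to the signal:
n = round(12035.7 / 7254.9) = 2
f_alias = |12035.7 - 2 * 7254.9|
        = |12035.7 - 14509.8|
        = 2474.1 Hz

2474.1


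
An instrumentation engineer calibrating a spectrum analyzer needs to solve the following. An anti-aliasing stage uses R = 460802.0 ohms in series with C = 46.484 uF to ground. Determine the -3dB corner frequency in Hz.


Cutoff frequency of a first-order RC filter:
fc = 1 / (2 * pi * R * C)
C = 46.484 uF = 4.6484e-05 F
fc = 1 / (2 * pi * 460802.0 * 4.6484e-05)
   = 1 / 134.58532768054
   = 0.00743 Hz

0.00743 Hz


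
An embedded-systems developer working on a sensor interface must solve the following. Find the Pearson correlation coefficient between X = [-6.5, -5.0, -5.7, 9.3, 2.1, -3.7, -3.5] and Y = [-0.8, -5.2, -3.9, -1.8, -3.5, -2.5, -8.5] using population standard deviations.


Pearson correlation coefficient (population):
r = cov(X,Y) / (std(X) * std(Y))
Mean X = -1.8571, Mean Y = -3.7429
Cov(X,Y) = 2.811837
Std(X) = 5.243188, Std(Y) = 2.354847
r = 0.2277

0.2277


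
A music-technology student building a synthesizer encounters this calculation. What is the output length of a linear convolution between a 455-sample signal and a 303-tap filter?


Linear convolution output length:
L = N + M - 1
  = 455 + 303 - 1
  = 757 samples

757


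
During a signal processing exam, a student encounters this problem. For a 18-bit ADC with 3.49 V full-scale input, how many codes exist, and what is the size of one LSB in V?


Step 1 — number of quantization levels:
L = 2^N = 2^18 = 262144

Step 2 — LSB step size:
delta = Vfs / L
      = 3.49 / 262144
      = 1.331e-05 V

Levels = 262144; step size = 1.331e-05 V


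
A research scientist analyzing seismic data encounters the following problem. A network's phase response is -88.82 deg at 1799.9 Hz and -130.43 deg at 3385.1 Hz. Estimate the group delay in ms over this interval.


Group delay from phase difference:
tau = -d(phi)/d(omega)
d(phi) = -41.61 deg = -0.726232 rad
d(omega) = 2*pi*(3385.1 - 1799.9) = 9960.1053 rad/s
tau = -(-0.726232) / 9960.1053
    = 0.0729 ms

0.0729 ms


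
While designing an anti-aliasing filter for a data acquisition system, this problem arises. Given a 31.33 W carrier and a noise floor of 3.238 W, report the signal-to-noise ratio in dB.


SNR in decibels:
SNR = 10 * log10(Ps / Pn)
    = 10 * log10(31.33 / 3.238)
    = 10 * log10(9.6757)
    = 10 * 0.9857
    = 9.86 dB

9.86 dB


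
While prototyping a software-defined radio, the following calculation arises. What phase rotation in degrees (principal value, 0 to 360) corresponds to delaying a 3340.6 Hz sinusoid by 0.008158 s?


Phase shift from frequency and time delay:
phi = 360 * f * t_delay
    = 360 * 3340.6 * 0.008158
    = 9810.94 degrees
    mod 360 = 90.94 degrees

90.94 degrees


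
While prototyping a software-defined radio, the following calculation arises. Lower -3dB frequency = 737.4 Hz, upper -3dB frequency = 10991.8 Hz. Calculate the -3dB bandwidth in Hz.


Bandwidth is the difference of -3dB frequencies:
BW = f_high - f_low
   = 10991.8 - 737.4
   = 10254.4 Hz

10254.4 Hz


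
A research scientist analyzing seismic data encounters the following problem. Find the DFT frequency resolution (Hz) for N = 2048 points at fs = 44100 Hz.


DFT frequency resolution:
df = fs / N
   = 44100 / 2048
   = 21.5332 Hz

21.5332 Hz


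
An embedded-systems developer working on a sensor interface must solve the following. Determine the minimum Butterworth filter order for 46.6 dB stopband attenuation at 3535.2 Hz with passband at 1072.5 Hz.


Butterworth filter order formula:
n = log10(10^(A/10) - 1) / (2 * log10(f_stop/f_pass))
10^(46.6/10) - 1 = 45707.819
f_stop/f_pass = 3535.2 / 1072.5 = 3.2962
n = 4.4979 -> ceil = 5

5


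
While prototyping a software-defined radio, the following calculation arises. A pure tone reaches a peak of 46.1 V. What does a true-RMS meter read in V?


RMS voltage for a sinusoidal waveform:
V_rms = V_peak / sqrt(2)
      = 46.1 / 1.414214
      = 32.598 V

32.598 V


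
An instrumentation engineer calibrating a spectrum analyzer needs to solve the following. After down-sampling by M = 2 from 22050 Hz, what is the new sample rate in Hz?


Decimation reduces the sample rate:
fs_out = fs_in / M
       = 22050 / 2
       = 11025.0 Hz

11025.0 Hz


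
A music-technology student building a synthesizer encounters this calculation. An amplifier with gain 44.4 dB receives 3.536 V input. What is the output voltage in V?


Output voltage from dB gain:
V_out = V_in * 10^(gain_dB / 20)
      = 3.536 * 10^(44.4 / 20)
      = 3.536 * 165.958691
      = 586.8299 V

586.8299 V


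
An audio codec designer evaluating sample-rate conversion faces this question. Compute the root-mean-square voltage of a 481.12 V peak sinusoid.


RMS voltage for a sinusoidal waveform:
V_rms = V_peak / sqrt(2)
      = 481.12 / 1.414214
      = 340.203 V

340.203 V


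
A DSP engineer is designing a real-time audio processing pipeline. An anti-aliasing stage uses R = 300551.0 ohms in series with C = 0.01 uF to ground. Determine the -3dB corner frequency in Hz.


Cutoff frequency of a first-order RC filter:
fc = 1 / (2 * pi * R * C)
C = 0.01 uF = 1e-08 F
fc = 1 / (2 * pi * 300551.0 * 1e-08)
   = 1 / 0.018884176272581
   = 52.954388 Hz

52.954388 Hz


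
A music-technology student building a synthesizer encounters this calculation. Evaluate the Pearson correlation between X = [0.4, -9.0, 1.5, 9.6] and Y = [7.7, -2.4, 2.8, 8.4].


Pearson correlation coefficient (population):
r = cov(X,Y) / (std(X) * std(Y))
Mean X = 0.625, Mean Y = 4.125
Cov(X,Y) = 24.801875
Std(X) = 6.595595, Std(Y) = 4.341299
r = 0.8662

0.8662


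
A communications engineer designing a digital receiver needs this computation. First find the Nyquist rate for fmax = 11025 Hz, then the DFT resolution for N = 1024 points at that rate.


Step 1 — Nyquist sampling rate:
fs = 2 * fmax = 2 * 11025 = 22050 Hz

Step 2 — DFT bin spacing:
df = fs / N = 22050 / 1024 = 21.5332 Hz

21.5332 Hz


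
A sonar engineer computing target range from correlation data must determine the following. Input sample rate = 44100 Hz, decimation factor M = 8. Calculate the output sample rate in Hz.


Decimation reduces the sample rate:
fs_out = fs_in / M
       = 44100 / 8
       = 5512.5 Hz

5512.5 Hz


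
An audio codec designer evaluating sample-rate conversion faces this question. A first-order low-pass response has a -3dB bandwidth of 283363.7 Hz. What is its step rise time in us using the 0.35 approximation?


Rise time from bandwidth relationship:
tr = 0.35 / BW
   = 0.35 / 283363.7
   = 1.235161737e-06 s
   = 1.2352 us

1.2352 us


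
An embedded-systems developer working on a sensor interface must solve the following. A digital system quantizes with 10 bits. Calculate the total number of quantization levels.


Number of quantization levels = 2^N
= 2^10
= 1024

1024


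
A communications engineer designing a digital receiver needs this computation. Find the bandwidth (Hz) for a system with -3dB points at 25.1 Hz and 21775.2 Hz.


Bandwidth is the difference of -3dB frequencies:
BW = f_high - f_low
   = 21775.2 - 25.1
   = 21750.1 Hz

21750.1 Hz


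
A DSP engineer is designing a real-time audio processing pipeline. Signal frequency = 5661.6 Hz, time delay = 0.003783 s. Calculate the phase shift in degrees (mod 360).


Phase shift from frequency and time delay:
phi = 360 * f * t_delay
    = 360 * 5661.6 * 0.003783
    = 7710.42 degrees
    mod 360 = 150.42 degrees

150.42 degrees


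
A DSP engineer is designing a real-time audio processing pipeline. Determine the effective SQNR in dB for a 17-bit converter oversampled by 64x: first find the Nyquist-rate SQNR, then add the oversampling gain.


Step 1 — baseline SQNR at Nyquist:
SQNR_base = 6.02*N + 1.76
          = 6.02*17 + 1.76
          = 104.1 dB

Step 2 — oversampling processing gain:
G = 10*log10(OSR) = 10*log10(64) = 18.06 dB

Step 3 — total:
SQNR_total = 104.1 + 18.06 = 122.16 dB

Base SQNR = 104.1 dB; oversampled SQNR = 122.16 dB


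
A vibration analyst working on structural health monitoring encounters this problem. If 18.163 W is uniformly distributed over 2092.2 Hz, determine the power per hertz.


Power spectral density:
PSD = P / BW
    = 18.163 / 2092.2
    = 0.00868129 W/Hz

0.00868129 W/Hz


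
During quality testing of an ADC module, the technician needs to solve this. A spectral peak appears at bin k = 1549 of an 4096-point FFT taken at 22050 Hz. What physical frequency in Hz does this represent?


Frequency of DFT bin k:
f_k = k * fs / N
    = 1549 * 22050 / 4096
    = 34155450 / 4096
    = 8338.733 Hz

8338.733 Hz


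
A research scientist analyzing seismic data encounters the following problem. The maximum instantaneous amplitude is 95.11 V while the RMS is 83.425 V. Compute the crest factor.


Crest factor is the ratio of peak to RMS:
CF = V_peak / V_rms
   = 95.11 / 83.425
   = 1.1401

1.1401


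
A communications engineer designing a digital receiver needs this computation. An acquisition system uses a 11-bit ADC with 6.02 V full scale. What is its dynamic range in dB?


Dynamic range from full-scale to LSB:
V_min = V_max / 2^bits = 6.02 / 2^11
DR = 20 * log10(V_max / V_min)
   = 20 * log10(2^11)
   = 20 * 11 * log10(2)
   = 66.23 dB

66.23 dB


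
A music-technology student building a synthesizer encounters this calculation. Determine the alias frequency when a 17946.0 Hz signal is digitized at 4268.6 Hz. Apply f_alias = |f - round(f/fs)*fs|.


Compute the nearest integer multiple of fs to the signal:
n = round(17946.0 / 4268.6) = 4
f_alias = |17946.0 - 4 * 4268.6|
        = |17946.0 - 17074.4|
        = 871.6 Hz

871.6


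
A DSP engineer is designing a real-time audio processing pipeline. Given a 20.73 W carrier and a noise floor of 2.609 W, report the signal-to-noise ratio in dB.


SNR in decibels:
SNR = 10 * log10(Ps / Pn)
    = 10 * log10(20.73 / 2.609)
    = 10 * log10(7.9456)
    = 10 * 0.9001
    = 9.0 dB

9.0 dB


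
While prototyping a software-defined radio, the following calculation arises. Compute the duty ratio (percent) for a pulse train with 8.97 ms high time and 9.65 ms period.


Duty cycle as a percentage:
DC = (t_on / T) * 100
   = (8.97 / 9.65) * 100
   = 0.929534 * 100
   = 92.95 %

92.95 %


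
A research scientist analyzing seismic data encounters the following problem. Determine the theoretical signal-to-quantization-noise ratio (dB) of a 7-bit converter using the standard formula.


Theoretical SNR for a full-scale sinusoid:
SNR = 6.02 * N + 1.76
    = 6.02 * 7 + 1.76
    = 42.14 + 1.76
    = 43.9 dB

43.9 dB


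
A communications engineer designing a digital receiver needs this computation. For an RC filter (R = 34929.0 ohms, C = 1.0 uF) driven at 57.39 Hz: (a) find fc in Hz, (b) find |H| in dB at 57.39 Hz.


Step 1 — cutoff frequency:
fc = 1 / (2*pi*R*C)
C = 1.0 uF = 1e-06 F
fc = 1 / (2*pi*34929.0*1e-06)
   = 4.55653 Hz

Step 2 — magnitude at f = 57.39 Hz:
|H(f)| = 1 / sqrt(1 + (f/fc)^2)
f/fc = 57.39 / 4.55653 = 12.595111
|H| = 1 / sqrt(1 + 158.636821) = 0.0791468
|H|_dB = 20*log10(0.0791468) = -22.03 dB

fc = 4.55653 Hz; |H(57.39 Hz)| = -22.03 dB


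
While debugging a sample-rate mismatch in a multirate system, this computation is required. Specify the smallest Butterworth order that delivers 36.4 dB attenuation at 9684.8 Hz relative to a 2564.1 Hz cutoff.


Butterworth filter order formula:
n = log10(10^(A/10) - 1) / (2 * log10(f_stop/f_pass))
10^(36.4/10) - 1 = 4364.1583
f_stop/f_pass = 9684.8 / 2564.1 = 3.7771
n = 3.1533 -> ceil = 4

4


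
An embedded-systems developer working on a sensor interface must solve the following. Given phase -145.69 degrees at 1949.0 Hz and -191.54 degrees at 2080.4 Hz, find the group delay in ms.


Group delay from phase difference:
tau = -d(phi)/d(omega)
d(phi) = -45.85 deg = -0.800233 rad
d(omega) = 2*pi*(2080.4 - 1949.0) = 825.6105 rad/s
tau = -(-0.800233) / 825.6105
    = 0.9693 ms

0.9693 ms


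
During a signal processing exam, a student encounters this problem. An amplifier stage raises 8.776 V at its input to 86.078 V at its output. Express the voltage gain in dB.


Voltage gain in dB:
G = 20 * log10(Vout / Vin)
  = 20 * log10(86.078 / 8.776)
  = 20 * log10(9.808341)
  = 20 * 0.991596
  = 19.83 dB

19.83 dB


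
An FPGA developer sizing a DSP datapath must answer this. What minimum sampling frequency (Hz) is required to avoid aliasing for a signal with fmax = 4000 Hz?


The Nyquist rate is twice the maximum frequency component.
fs_min = 2 * fmax
      = 2 * 4000
      = 8000 Hz

8000


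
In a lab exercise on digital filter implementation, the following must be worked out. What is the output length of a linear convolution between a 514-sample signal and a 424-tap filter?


Linear convolution output length:
L = N + M - 1
  = 514 + 424 - 1
  = 937 samples

937


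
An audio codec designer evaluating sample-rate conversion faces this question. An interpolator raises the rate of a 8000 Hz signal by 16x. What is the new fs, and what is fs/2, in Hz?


Step 1 — output sample rate after interpolation by L:
fs_out = L * fs_in = 16 * 8000 = 128000 Hz

Step 2 — Nyquist frequency of the output stream:
f_Nyq = fs_out / 2 = 128000 / 2 = 64000.0 Hz

fs_out = 128000 Hz; f_Nyquist = 64000.0 Hz


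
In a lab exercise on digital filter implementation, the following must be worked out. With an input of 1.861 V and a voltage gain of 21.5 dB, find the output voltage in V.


Output voltage from dB gain:
V_out = V_in * 10^(gain_dB / 20)
      = 1.861 * 10^(21.5 / 20)
      = 1.861 * 11.885022
      = 22.118 V

22.118 V
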